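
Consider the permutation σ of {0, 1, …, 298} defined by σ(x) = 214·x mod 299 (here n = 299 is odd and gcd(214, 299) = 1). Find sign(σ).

Trace 225: π^k(225) = [225, 11, 261, 240, 231, 99, 256] for k=0..6.
5 cycles of lengths [132, 132, 22, 12, 1].
Σ(ℓ_i−1) = 299−5 = 294; sign = (−1)^294 = +1.
Check: (214/299) = +1 by Zolotarev.

+1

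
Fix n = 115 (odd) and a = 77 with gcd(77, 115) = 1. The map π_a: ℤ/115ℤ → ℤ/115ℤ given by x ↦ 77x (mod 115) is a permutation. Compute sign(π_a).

Trace 6: π^k(6) = [6, 2, 39, 13, 81, 27, 9] for k=0..6.
π_77 has 6 disjoint cycles with lengths [44, 44, 11, 11, 4, 1] on {0,…,114}.
Σ(ℓ_i−1) = 115−6 = 109; sign = (−1)^109 = -1.
(77|115)_J = -1 (Zolotarev's lemma cross-check).

-1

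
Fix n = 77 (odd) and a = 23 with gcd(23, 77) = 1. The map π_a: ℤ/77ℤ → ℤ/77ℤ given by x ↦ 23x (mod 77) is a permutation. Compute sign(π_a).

+1

Start at x=23: 23 → 67 → 1 → 23 (one orbit).
Decompose π into cycles: lengths [3, 3, 3, 3, 3, 3, 3, 3, 3, 3, 3, 3, 3, 3, 3, 3, 3, 3, 3, 3, 3, 3, 1, 1, 1, 1, 1, 1, 1, 1, 1, 1, 1] (33 cycles, including the fixed point 0).
With 33 cycles on 77 points, sign = (−1)^{77−33} = +1.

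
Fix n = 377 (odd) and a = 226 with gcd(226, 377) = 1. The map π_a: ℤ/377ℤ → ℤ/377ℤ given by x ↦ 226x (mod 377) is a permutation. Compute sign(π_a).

Start at x=255: 255 → 326 → 161 → 194 → 112 → 53 → 291 → … (one orbit).
Cycle lengths of π_226 on ℤ/377ℤ: [28, 28, 28, 28, 28, 28, 28, 28, 28, 28, 28, 28, 7, 7, 7, 7, 4, 4, 4, 1]; 20 cycles in total.
Σ(ℓ_i−1) = 377−20 = 357; sign = (−1)^357 = -1.
Via Zolotarev, sign(π_{226}) = (226|377) = -1.

-1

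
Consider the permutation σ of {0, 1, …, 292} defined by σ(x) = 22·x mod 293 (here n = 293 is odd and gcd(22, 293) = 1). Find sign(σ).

Start at x=39: 39 → 272 → 124 → 91 → 244 → 94 → 17 → … (one orbit).
Decompose π into cycles: lengths [73, 73, 73, 73, 1] (5 cycles, including the fixed point 0).
293 − 5 = 288 transpositions; sign(π) = (−1)^288 = +1.
The Jacobi symbol (22|293) = +1 (Zolotarev) agrees.

+1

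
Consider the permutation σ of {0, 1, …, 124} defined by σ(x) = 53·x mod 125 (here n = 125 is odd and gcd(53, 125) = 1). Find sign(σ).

-1

Orbit of 103 under x↦53x: [103, 84, 77, 81, 43, 29, 37]… (length divides ord_125(53)).
Cycle type of π: 100 + 20 + 4 + 1; total 4 cycles.
With 4 cycles on 125 points, sign = (−1)^{125−4} = -1.
Check: (53/125) = -1 by Zolotarev.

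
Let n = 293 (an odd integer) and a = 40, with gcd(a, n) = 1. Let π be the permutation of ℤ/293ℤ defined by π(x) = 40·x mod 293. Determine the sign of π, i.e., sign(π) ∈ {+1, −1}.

+1

Trace 149: π^k(149) = [149, 100, 191, 22, 1, 40, 135] for k=0..6.
Decompose π into cycles: lengths [73, 73, 73, 73, 1] (5 cycles, including the fixed point 0).
293 − 5 = 288 transpositions; sign(π) = (−1)^288 = +1.
Zolotarev: (40|293) = +1, matching the cycle-count sign.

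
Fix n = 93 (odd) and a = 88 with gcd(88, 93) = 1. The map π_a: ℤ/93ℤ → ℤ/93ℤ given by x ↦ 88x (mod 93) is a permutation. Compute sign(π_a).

Orbit of 1 under x↦88x: [1, 88, 25, 61, 67, 37]… (length divides ord_93(88)).
Decompose π into cycles: lengths [6, 6, 6, 6, 6, 6, 6, 6, 6, 6, 6, 6, 6, 6, 6, 1, 1, 1] (18 cycles, including the fixed point 0).
93 − 18 = 75 transpositions; sign(π) = (−1)^75 = -1.

-1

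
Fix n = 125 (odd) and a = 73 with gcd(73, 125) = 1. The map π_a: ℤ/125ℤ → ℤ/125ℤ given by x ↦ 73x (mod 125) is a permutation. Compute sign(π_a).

-1

Orbit of 48 under x↦73x: [48, 4, 42, 66, 68, 89, 122]… (length divides ord_125(73)).
Cycle type of π: 100 + 20 + 4 + 1; total 4 cycles.
sign(π) = (−1)^{n − #cycles} = (−1)^{125−4} = (−1)^121 = -1.
Zolotarev: (73|125) = -1, matching the cycle-count sign.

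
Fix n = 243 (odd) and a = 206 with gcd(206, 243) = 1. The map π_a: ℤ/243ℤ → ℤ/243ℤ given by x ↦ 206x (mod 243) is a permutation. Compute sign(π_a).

Orbit of 206 under x↦206x: [206, 154, 134, 145, 224, 217, 233]… (length divides ord_243(206)).
Cycle type of π: 54×3 + 18×3 + 6×3 + 2×4 + 1; total 14 cycles.
243 − 14 = 229 transpositions; sign(π) = (−1)^229 = -1.

-1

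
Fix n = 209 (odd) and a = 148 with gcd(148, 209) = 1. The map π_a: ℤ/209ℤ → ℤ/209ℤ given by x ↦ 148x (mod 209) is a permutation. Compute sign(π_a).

-1

Trace 126: π^k(126) = [126, 47, 59, 163, 89, 5, 113] for k=0..6.
π_148 has 6 disjoint cycles with lengths [90, 90, 18, 5, 5, 1] on {0,…,208}.
Σ(ℓ_i−1) = 209−6 = 203; sign = (−1)^203 = -1.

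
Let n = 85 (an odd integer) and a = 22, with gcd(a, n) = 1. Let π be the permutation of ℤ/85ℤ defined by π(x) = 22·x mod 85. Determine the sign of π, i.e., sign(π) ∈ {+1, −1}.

+1

Orbit of 82 under x↦22x: [82, 19, 78, 16, 12, 9, 28]… (length divides ord_85(22)).
Cycle type of π: 16×5 + 4 + 1; total 7 cycles.
7 cycles on 85: each ℓ→(−1)^(ℓ−1), product (−1)^78 = +1.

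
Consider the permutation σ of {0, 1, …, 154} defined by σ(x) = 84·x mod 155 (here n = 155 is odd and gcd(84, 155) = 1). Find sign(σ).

-1

Start at x=99: 99 → 101 → 114 → 121 → 89 → 36 → 79 → … (one orbit).
Cycle type of π: 30×5 + 2×2 + 1; total 8 cycles.
Σ(ℓ_i−1) = 155−8 = 147; sign = (−1)^147 = -1.
(84|155)_J = -1 (Zolotarev's lemma cross-check).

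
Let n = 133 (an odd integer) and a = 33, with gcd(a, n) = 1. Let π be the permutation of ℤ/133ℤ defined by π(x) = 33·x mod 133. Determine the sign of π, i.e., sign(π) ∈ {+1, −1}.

+1

Start at x=69: 69 → 16 → 129 → 1 → 33 → 25 → 27 → … (one orbit).
9 cycles of lengths [18, 18, 18, 18, 18, 18, 18, 6, 1].
n − c = 133 − 9 = 124; sign = (−1)^124 = +1.
Zolotarev: (33|133) = +1, matching the cycle-count sign.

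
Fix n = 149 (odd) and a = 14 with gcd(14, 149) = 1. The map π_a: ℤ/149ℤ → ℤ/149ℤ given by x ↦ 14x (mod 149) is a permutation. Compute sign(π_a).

-1

Start at x=16: 16 → 75 → 7 → 98 → 31 → 136 → 116 → … (one orbit).
Cycle lengths of π_14 on ℤ/149ℤ: [148, 1]; 2 cycles in total.
sign(π) = (−1)^{n − #cycles} = (−1)^{149−2} = (−1)^147 = -1.
Zolotarev: (14|149) = -1, matching the cycle-count sign.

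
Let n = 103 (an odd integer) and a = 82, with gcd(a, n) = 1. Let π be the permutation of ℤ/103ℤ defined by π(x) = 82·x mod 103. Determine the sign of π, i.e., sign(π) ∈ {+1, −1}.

Trace 4: π^k(4) = [4, 19, 13, 36, 68, 14, 15] for k=0..6.
Cycle lengths of π_82 on ℤ/103ℤ: [51, 51, 1]; 3 cycles in total.
With 3 cycles on 103 points, sign = (−1)^{103−3} = +1.
The Jacobi symbol (82|103) = +1 (Zolotarev) agrees.

+1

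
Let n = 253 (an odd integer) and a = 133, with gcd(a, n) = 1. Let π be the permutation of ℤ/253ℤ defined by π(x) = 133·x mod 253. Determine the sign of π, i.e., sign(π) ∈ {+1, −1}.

Trace 210: π^k(210) = [210, 100, 144, 177, 12, 78, 1] for k=0..6.
The orbit structure of x ↦ 133x mod 253: 33 orbits of sizes [11, 11, 11, 11, 11, 11, 11, 11, 11, 11, 11, 11, 11, 11, 11, 11, 11, 11, 11, 11, 11, 11, 1, 1, 1, 1, 1, 1, 1, 1, 1, 1, 1].
Σ(ℓ_i−1) = 253−33 = 220; sign = (−1)^220 = +1.

+1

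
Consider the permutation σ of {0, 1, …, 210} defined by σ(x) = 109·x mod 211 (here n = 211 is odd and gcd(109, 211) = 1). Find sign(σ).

+1

Orbit of 151 under x↦109x: [151, 1, 109, 65, 122, 5, 123]… (length divides ord_211(109)).
Decompose π into cycles: lengths [35, 35, 35, 35, 35, 35, 1] (7 cycles, including the fixed point 0).
n − c = 211 − 7 = 204; sign = (−1)^204 = +1.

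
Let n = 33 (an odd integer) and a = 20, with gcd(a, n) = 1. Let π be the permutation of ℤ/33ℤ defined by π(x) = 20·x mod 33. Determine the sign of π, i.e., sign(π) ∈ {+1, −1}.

Orbit of 23 under x↦20x: [23, 31, 26, 25, 5, 1, 20]… (length divides ord_33(20)).
Cycle type of π: 10×2 + 5×2 + 2 + 1; total 6 cycles.
With 6 cycles on 33 points, sign = (−1)^{33−6} = -1.
Zolotarev: (20|33) = -1, matching the cycle-count sign.

-1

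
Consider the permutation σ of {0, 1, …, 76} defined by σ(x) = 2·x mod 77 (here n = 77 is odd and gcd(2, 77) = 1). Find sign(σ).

Start at x=58: 58 → 39 → 1 → 2 → 4 → 8 → 16 → … (one orbit).
6 cycles of lengths [30, 30, 10, 3, 3, 1].
sign(π) = (−1)^{n − #cycles} = (−1)^{77−6} = (−1)^71 = -1.

-1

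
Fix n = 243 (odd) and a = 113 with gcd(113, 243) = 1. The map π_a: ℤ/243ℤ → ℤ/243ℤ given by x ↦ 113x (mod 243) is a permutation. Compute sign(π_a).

Trace 149: π^k(149) = [149, 70, 134, 76, 83, 145, 104] for k=0..6.
Decompose π into cycles: lengths [162, 54, 18, 6, 2, 1] (6 cycles, including the fixed point 0).
With 6 cycles on 243 points, sign = (−1)^{243−6} = -1.

-1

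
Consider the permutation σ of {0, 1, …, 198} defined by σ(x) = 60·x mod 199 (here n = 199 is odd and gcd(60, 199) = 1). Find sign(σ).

-1

Orbit of 1 under x↦60x: [1, 60, 18, 85, 125, 137, 61]… (length divides ord_199(60)).
Cycle lengths of π_60 on ℤ/199ℤ: [22, 22, 22, 22, 22, 22, 22, 22, 22, 1]; 10 cycles in total.
n − c = 199 − 10 = 189; sign = (−1)^189 = -1.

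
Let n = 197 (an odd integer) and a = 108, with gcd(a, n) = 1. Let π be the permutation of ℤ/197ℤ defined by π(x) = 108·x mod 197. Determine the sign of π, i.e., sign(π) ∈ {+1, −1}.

Trace 135: π^k(135) = [135, 2, 19, 82, 188, 13, 25] for k=0..6.
Cycle type of π: 196 + 1; total 2 cycles.
With 2 cycles on 197 points, sign = (−1)^{197−2} = -1.
The Jacobi symbol (108|197) = -1 (Zolotarev) agrees.

-1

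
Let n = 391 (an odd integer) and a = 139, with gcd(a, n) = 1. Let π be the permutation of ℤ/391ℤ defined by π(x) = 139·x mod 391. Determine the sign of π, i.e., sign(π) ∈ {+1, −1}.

-1

Trace 300: π^k(300) = [300, 254, 116, 93, 24, 208, 369] for k=0..6.
Cycle type of π: 16×23 + 1×23; total 46 cycles.
n − c = 391 − 46 = 345; sign = (−1)^345 = -1.
(139|391)_J = -1 (Zolotarev's lemma cross-check).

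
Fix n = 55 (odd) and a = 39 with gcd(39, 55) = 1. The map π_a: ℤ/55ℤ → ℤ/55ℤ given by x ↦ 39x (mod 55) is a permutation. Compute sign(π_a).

-1

Start at x=26: 26 → 24 → 1 → 39 → 36 → 29 → 31 → … (one orbit).
π_39 has 8 disjoint cycles with lengths [10, 10, 10, 10, 10, 2, 2, 1] on {0,…,54}.
sign(π) = (−1)^{n − #cycles} = (−1)^{55−8} = (−1)^47 = -1.
The Jacobi symbol (39|55) = -1 (Zolotarev) agrees.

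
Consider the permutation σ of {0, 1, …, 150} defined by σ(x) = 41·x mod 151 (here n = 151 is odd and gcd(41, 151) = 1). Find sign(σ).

-1

Orbit of 101 under x↦41x: [101, 64, 57, 72, 83, 81, 150]… (length divides ord_151(41)).
π_41 has 4 disjoint cycles with lengths [50, 50, 50, 1] on {0,…,150}.
sign(π) = (−1)^{n − #cycles} = (−1)^{151−4} = (−1)^147 = -1.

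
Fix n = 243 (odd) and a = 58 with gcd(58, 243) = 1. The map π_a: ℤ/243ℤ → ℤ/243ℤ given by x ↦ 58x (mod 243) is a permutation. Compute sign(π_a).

Orbit of 226 under x↦58x: [226, 229, 160, 46, 238, 196, 190]… (length divides ord_243(58)).
The orbit structure of x ↦ 58x mod 243: 11 orbits of sizes [81, 81, 27, 27, 9, 9, 3, 3, 1, 1, 1].
Σ(ℓ_i−1) = 243−11 = 232; sign = (−1)^232 = +1.
The Jacobi symbol (58|243) = +1 (Zolotarev) agrees.

+1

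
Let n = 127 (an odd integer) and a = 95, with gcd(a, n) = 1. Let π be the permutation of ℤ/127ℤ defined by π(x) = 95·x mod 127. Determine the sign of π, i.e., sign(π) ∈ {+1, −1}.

-1

Orbit of 95 under x↦95x: [95, 8, 125, 64, 111, 4, 126]… (length divides ord_127(95)).
10 cycles of lengths [14, 14, 14, 14, 14, 14, 14, 14, 14, 1].
With 10 cycles on 127 points, sign = (−1)^{127−10} = -1.
The Jacobi symbol (95|127) = -1 (Zolotarev) agrees.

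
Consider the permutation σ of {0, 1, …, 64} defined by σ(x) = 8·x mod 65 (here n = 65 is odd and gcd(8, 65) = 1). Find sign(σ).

Start at x=57: 57 → 1 → 8 → 64 → 57 (one orbit).
Cycle lengths of π_8 on ℤ/65ℤ: [4, 4, 4, 4, 4, 4, 4, 4, 4, 4, 4, 4, 4, 4, 4, 4, 1]; 17 cycles in total.
65 − 17 = 48 transpositions; sign(π) = (−1)^48 = +1.
(8|65)_J = +1 (Zolotarev's lemma cross-check).

+1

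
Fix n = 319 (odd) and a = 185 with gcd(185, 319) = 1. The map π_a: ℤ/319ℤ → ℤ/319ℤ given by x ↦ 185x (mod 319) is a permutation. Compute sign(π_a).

Trace 64: π^k(64) = [64, 37, 146, 214, 34, 229, 257] for k=0..6.
Cycle type of π: 140×2 + 28 + 5×2 + 1; total 6 cycles.
319 − 6 = 313 transpositions; sign(π) = (−1)^313 = -1.

-1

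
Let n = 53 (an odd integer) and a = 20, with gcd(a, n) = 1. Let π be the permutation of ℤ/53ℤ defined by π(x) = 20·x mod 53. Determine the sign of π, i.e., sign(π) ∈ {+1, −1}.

-1

Trace 16: π^k(16) = [16, 2, 40, 5, 47, 39, 38] for k=0..6.
Cycle lengths of π_20 on ℤ/53ℤ: [52, 1]; 2 cycles in total.
53 − 2 = 51 transpositions; sign(π) = (−1)^51 = -1.
Via Zolotarev, sign(π_{20}) = (20|53) = -1.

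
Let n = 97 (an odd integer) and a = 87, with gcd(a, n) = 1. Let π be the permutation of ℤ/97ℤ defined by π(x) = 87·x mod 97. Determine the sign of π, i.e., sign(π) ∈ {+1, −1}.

Start at x=18: 18 → 14 → 54 → 42 → 65 → 29 → 1 → … (one orbit).
The orbit structure of x ↦ 87x mod 97: 2 orbits of sizes [96, 1].
Σ(ℓ_i−1) = 97−2 = 95; sign = (−1)^95 = -1.
Check: (87/97) = -1 by Zolotarev.

-1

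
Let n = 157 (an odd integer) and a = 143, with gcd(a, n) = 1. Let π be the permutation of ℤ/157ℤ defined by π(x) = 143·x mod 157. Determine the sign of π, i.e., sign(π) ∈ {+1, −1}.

+1

Start at x=108: 108 → 58 → 130 → 64 → 46 → 141 → 67 → … (one orbit).
Cycle lengths of π_143 on ℤ/157ℤ: [26, 26, 26, 26, 26, 26, 1]; 7 cycles in total.
157 − 7 = 150 transpositions; sign(π) = (−1)^150 = +1.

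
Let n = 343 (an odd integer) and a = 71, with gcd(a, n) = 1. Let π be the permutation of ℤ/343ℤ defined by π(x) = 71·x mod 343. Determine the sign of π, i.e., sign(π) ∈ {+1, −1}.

+1

Trace 162: π^k(162) = [162, 183, 302, 176, 148, 218, 43] for k=0..6.
19 cycles of lengths [49, 49, 49, 49, 49, 49, 7, 7, 7, 7, 7, 7, 1, 1, 1, 1, 1, 1, 1].
Σ(ℓ_i−1) = 343−19 = 324; sign = (−1)^324 = +1.
Check: (71/343) = +1 by Zolotarev.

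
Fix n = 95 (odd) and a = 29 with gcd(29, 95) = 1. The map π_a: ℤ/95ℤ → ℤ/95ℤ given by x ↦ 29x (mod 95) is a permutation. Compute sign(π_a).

Orbit of 1 under x↦29x: [1, 29, 81, 69, 6, 79, 11]… (length divides ord_95(29)).
8 cycles of lengths [18, 18, 18, 18, 18, 2, 2, 1].
Σ(ℓ_i−1) = 95−8 = 87; sign = (−1)^87 = -1.

-1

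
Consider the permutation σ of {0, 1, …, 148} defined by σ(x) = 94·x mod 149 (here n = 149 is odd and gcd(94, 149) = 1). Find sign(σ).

Orbit of 145 under x↦94x: [145, 71, 118, 66, 95, 139, 103]… (length divides ord_149(94)).
Cycle lengths of π_94 on ℤ/149ℤ: [148, 1]; 2 cycles in total.
sign(π) = (−1)^{n − #cycles} = (−1)^{149−2} = (−1)^147 = -1.

-1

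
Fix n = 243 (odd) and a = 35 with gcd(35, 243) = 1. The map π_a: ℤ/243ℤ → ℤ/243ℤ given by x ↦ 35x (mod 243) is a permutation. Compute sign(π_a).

-1

Orbit of 206 under x↦35x: [206, 163, 116, 172, 188, 19, 179]… (length divides ord_243(35)).
Cycle type of π: 54×3 + 18×3 + 6×3 + 2×4 + 1; total 14 cycles.
Σ(ℓ_i−1) = 243−14 = 229; sign = (−1)^229 = -1.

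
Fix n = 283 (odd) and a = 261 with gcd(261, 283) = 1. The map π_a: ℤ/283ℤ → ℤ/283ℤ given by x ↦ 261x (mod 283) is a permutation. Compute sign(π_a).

Trace 175: π^k(175) = [175, 112, 83, 155, 269, 25, 16] for k=0..6.
The orbit structure of x ↦ 261x mod 283: 3 orbits of sizes [141, 141, 1].
With 3 cycles on 283 points, sign = (−1)^{283−3} = +1.

+1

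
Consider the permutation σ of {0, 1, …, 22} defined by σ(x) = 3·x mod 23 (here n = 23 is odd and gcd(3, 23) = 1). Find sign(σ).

Orbit of 13 under x↦3x: [13, 16, 2, 6, 18, 8, 1]… (length divides ord_23(3)).
Decompose π into cycles: lengths [11, 11, 1] (3 cycles, including the fixed point 0).
n − c = 23 − 3 = 20; sign = (−1)^20 = +1.

+1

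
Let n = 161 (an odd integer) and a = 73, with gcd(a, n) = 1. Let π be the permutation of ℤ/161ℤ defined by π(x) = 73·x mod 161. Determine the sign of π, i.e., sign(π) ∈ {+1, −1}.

Orbit of 100 under x↦73x: [100, 55, 151, 75, 1, 73, 16]… (length divides ord_161(73)).
Cycle lengths of π_73 on ℤ/161ℤ: [66, 66, 11, 11, 6, 1]; 6 cycles in total.
n − c = 161 − 6 = 155; sign = (−1)^155 = -1.
Via Zolotarev, sign(π_{73}) = (73|161) = -1.

-1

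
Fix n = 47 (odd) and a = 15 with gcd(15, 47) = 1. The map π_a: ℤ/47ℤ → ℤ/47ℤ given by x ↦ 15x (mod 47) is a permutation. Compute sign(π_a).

Trace 36: π^k(36) = [36, 23, 16, 5, 28, 44, 2] for k=0..6.
π_15 has 2 disjoint cycles with lengths [46, 1] on {0,…,46}.
With 2 cycles on 47 points, sign = (−1)^{47−2} = -1.
The Jacobi symbol (15|47) = -1 (Zolotarev) agrees.

-1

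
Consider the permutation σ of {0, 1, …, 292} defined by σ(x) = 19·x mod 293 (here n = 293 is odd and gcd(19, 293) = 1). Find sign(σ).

Trace 90: π^k(90) = [90, 245, 260, 252, 100, 142, 61] for k=0..6.
Cycle type of π: 292 + 1; total 2 cycles.
293 − 2 = 291 transpositions; sign(π) = (−1)^291 = -1.
Via Zolotarev, sign(π_{19}) = (19|293) = -1.

-1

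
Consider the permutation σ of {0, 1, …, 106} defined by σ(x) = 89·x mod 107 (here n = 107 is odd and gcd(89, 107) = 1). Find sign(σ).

+1

Trace 92: π^k(92) = [92, 56, 62, 61, 79, 76, 23] for k=0..6.
The orbit structure of x ↦ 89x mod 107: 3 orbits of sizes [53, 53, 1].
Σ(ℓ_i−1) = 107−3 = 104; sign = (−1)^104 = +1.
Via Zolotarev, sign(π_{89}) = (89|107) = +1.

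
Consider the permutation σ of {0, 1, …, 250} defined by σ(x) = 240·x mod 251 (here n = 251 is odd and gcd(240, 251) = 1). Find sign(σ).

Start at x=125: 125 → 131 → 65 → 38 → 84 → 80 → 124 → … (one orbit).
Cycle lengths of π_240 on ℤ/251ℤ: [125, 125, 1]; 3 cycles in total.
With 3 cycles on 251 points, sign = (−1)^{251−3} = +1.
Via Zolotarev, sign(π_{240}) = (240|251) = +1.

+1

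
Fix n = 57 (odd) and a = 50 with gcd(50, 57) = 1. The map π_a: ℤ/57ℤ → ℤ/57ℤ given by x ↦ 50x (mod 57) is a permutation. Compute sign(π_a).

+1

Start at x=8: 8 → 1 → 50 → 49 → 56 → 7 → 8 (one orbit).
11 cycles of lengths [6, 6, 6, 6, 6, 6, 6, 6, 6, 2, 1].
57 − 11 = 46 transpositions; sign(π) = (−1)^46 = +1.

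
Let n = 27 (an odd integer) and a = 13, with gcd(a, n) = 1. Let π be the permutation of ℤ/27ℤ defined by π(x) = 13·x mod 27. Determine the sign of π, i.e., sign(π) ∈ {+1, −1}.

+1

Orbit of 10 under x↦13x: [10, 22, 16, 19, 4, 25, 1]… (length divides ord_27(13)).
Cycle type of π: 9×2 + 3×2 + 1×3; total 7 cycles.
27 − 7 = 20 transpositions; sign(π) = (−1)^20 = +1.
Check: (13/27) = +1 by Zolotarev.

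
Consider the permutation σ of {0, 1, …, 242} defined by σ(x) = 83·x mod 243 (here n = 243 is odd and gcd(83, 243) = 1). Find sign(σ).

Start at x=88: 88 → 14 → 190 → 218 → 112 → 62 → 43 → … (one orbit).
Cycle lengths of π_83 on ℤ/243ℤ: [162, 54, 18, 6, 2, 1]; 6 cycles in total.
Σ(ℓ_i−1) = 243−6 = 237; sign = (−1)^237 = -1.

-1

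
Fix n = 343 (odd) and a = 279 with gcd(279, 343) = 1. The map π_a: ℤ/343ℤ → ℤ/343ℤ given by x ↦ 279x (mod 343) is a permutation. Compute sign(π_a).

Start at x=22: 22 → 307 → 246 → 34 → 225 → 6 → 302 → … (one orbit).
10 cycles of lengths [98, 98, 98, 14, 14, 14, 2, 2, 2, 1].
10 cycles on 343: each ℓ→(−1)^(ℓ−1), product (−1)^333 = -1.

-1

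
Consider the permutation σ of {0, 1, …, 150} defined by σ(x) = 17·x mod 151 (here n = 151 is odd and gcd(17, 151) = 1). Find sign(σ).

Orbit of 124 under x↦17x: [124, 145, 49, 78, 118, 43, 127]… (length divides ord_151(17)).
Cycle type of π: 75×2 + 1; total 3 cycles.
sign(π) = (−1)^{n − #cycles} = (−1)^{151−3} = (−1)^148 = +1.
Zolotarev: (17|151) = +1, matching the cycle-count sign.

+1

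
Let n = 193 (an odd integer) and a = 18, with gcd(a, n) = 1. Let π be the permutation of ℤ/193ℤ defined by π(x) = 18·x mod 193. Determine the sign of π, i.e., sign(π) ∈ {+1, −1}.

Start at x=18: 18 → 131 → 42 → 177 → 98 → 27 → 100 → … (one orbit).
Cycle lengths of π_18 on ℤ/193ℤ: [96, 96, 1]; 3 cycles in total.
3 cycles on 193: each ℓ→(−1)^(ℓ−1), product (−1)^190 = +1.
The Jacobi symbol (18|193) = +1 (Zolotarev) agrees.

+1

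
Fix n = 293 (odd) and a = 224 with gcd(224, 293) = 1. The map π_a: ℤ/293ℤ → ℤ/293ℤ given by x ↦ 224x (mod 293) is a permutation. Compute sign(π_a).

Orbit of 36 under x↦224x: [36, 153, 284, 35, 222, 211, 91]… (length divides ord_293(224)).
π_224 has 3 disjoint cycles with lengths [146, 146, 1] on {0,…,292}.
n − c = 293 − 3 = 290; sign = (−1)^290 = +1.

+1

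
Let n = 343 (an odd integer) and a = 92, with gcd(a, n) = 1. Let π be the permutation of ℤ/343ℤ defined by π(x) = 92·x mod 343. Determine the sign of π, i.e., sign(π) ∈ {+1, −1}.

Start at x=92: 92 → 232 → 78 → 316 → 260 → 253 → 295 → … (one orbit).
The orbit structure of x ↦ 92x mod 343: 19 orbits of sizes [49, 49, 49, 49, 49, 49, 7, 7, 7, 7, 7, 7, 1, 1, 1, 1, 1, 1, 1].
sign(π) = (−1)^{n − #cycles} = (−1)^{343−19} = (−1)^324 = +1.

+1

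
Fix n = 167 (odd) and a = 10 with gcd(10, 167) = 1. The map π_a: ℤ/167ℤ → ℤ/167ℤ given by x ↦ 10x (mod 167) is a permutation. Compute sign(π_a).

-1

Orbit of 34 under x↦10x: [34, 6, 60, 99, 155, 47, 136]… (length divides ord_167(10)).
Cycle type of π: 166 + 1; total 2 cycles.
2 cycles on 167: each ℓ→(−1)^(ℓ−1), product (−1)^165 = -1.
Zolotarev: (10|167) = -1, matching the cycle-count sign.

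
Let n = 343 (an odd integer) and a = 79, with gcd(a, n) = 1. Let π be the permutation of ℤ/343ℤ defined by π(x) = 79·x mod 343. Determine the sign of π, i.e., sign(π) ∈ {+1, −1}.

Orbit of 324 under x↦79x: [324, 214, 99, 275, 116, 246, 226]… (length divides ord_343(79)).
π_79 has 31 disjoint cycles with lengths [21, 21, 21, 21, 21, 21, 21, 21, 21, 21, 21, 21, 21, 21, 3, 3, 3, 3, 3, 3, 3, 3, 3, 3, 3, 3, 3, 3, 3, 3, 1] on {0,…,342}.
31 cycles on 343: each ℓ→(−1)^(ℓ−1), product (−1)^312 = +1.
Via Zolotarev, sign(π_{79}) = (79|343) = +1.

+1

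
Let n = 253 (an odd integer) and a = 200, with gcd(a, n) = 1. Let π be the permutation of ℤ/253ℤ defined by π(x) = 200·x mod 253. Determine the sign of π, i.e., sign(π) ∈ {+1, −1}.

Start at x=39: 39 → 210 → 2 → 147 → 52 → 27 → 87 → … (one orbit).
6 cycles of lengths [110, 110, 11, 11, 10, 1].
sign(π) = (−1)^{n − #cycles} = (−1)^{253−6} = (−1)^247 = -1.

-1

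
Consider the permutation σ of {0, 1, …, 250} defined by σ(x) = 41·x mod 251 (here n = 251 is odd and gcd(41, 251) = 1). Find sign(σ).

Start at x=1: 1 → 41 → 175 → 147 → 3 → 123 → 23 → … (one orbit).
Decompose π into cycles: lengths [125, 125, 1] (3 cycles, including the fixed point 0).
n − c = 251 − 3 = 248; sign = (−1)^248 = +1.
The Jacobi symbol (41|251) = +1 (Zolotarev) agrees.

+1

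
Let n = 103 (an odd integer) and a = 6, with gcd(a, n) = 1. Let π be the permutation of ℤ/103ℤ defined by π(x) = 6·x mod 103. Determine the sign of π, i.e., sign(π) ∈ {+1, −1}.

Trace 76: π^k(76) = [76, 44, 58, 39, 28, 65, 81] for k=0..6.
Cycle lengths of π_6 on ℤ/103ℤ: [102, 1]; 2 cycles in total.
With 2 cycles on 103 points, sign = (−1)^{103−2} = -1.
Via Zolotarev, sign(π_{6}) = (6|103) = -1.

-1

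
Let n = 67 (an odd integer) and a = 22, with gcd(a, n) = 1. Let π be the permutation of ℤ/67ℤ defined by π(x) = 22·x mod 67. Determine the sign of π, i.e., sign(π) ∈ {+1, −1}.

+1

Orbit of 9 under x↦22x: [9, 64, 1, 22, 15, 62, 24]… (length divides ord_67(22)).
Cycle type of π: 11×6 + 1; total 7 cycles.
sign(π) = (−1)^{n − #cycles} = (−1)^{67−7} = (−1)^60 = +1.
Zolotarev: (22|67) = +1, matching the cycle-count sign.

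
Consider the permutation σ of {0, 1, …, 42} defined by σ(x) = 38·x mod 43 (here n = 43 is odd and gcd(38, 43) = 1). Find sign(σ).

+1

Start at x=17: 17 → 1 → 38 → 25 → 4 → 23 → 14 → … (one orbit).
3 cycles of lengths [21, 21, 1].
sign(π) = (−1)^{n − #cycles} = (−1)^{43−3} = (−1)^40 = +1.
Via Zolotarev, sign(π_{38}) = (38|43) = +1.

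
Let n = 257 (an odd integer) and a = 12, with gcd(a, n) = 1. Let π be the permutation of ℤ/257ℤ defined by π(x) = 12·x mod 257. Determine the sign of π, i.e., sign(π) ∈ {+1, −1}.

-1

Orbit of 126 under x↦12x: [126, 227, 154, 49, 74, 117, 119]… (length divides ord_257(12)).
π_12 has 2 disjoint cycles with lengths [256, 1] on {0,…,256}.
n − c = 257 − 2 = 255; sign = (−1)^255 = -1.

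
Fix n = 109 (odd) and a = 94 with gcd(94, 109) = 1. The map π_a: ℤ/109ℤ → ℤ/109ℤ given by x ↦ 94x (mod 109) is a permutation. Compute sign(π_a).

Orbit of 45 under x↦94x: [45, 88, 97, 71, 25, 61, 66]… (length divides ord_109(94)).
π_94 has 3 disjoint cycles with lengths [54, 54, 1] on {0,…,108}.
3 cycles on 109: each ℓ→(−1)^(ℓ−1), product (−1)^106 = +1.
The Jacobi symbol (94|109) = +1 (Zolotarev) agrees.

+1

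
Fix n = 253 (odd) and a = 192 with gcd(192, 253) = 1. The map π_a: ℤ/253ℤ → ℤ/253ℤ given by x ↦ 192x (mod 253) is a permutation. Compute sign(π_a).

+1

Start at x=179: 179 → 213 → 163 → 177 → 82 → 58 → 4 → … (one orbit).
The orbit structure of x ↦ 192x mod 253: 9 orbits of sizes [55, 55, 55, 55, 11, 11, 5, 5, 1].
9 cycles on 253: each ℓ→(−1)^(ℓ−1), product (−1)^244 = +1.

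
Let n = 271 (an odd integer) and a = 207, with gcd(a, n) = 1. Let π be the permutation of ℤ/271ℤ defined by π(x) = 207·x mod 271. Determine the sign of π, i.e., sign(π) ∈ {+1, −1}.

-1

Start at x=23: 23 → 154 → 171 → 167 → 152 → 28 → 105 → … (one orbit).
Decompose π into cycles: lengths [90, 90, 90, 1] (4 cycles, including the fixed point 0).
271 − 4 = 267 transpositions; sign(π) = (−1)^267 = -1.
The Jacobi symbol (207|271) = -1 (Zolotarev) agrees.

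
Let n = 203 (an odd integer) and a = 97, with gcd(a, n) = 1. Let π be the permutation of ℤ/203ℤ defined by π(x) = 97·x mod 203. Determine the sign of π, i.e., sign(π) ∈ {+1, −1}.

Start at x=36: 36 → 41 → 120 → 69 → 197 → 27 → 183 → … (one orbit).
The orbit structure of x ↦ 97x mod 203: 11 orbits of sizes [28, 28, 28, 28, 28, 28, 28, 2, 2, 2, 1].
n − c = 203 − 11 = 192; sign = (−1)^192 = +1.

+1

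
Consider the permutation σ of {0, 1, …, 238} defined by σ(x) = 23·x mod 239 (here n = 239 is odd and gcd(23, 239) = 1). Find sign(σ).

Trace 188: π^k(188) = [188, 22, 28, 166, 233, 101, 172] for k=0..6.
8 cycles of lengths [34, 34, 34, 34, 34, 34, 34, 1].
sign(π) = (−1)^{n − #cycles} = (−1)^{239−8} = (−1)^231 = -1.
Via Zolotarev, sign(π_{23}) = (23|239) = -1.

-1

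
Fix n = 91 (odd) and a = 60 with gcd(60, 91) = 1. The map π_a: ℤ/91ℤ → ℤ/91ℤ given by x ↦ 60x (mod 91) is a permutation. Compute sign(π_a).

-1

Trace 18: π^k(18) = [18, 79, 8, 25, 44, 1, 60] for k=0..6.
Cycle lengths of π_60 on ℤ/91ℤ: [12, 12, 12, 12, 12, 12, 4, 4, 4, 3, 3, 1]; 12 cycles in total.
n − c = 91 − 12 = 79; sign = (−1)^79 = -1.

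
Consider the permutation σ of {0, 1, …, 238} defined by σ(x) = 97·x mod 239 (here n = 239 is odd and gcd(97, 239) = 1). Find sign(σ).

-1

Start at x=81: 81 → 209 → 197 → 228 → 128 → 227 → 31 → … (one orbit).
π_97 has 2 disjoint cycles with lengths [238, 1] on {0,…,238}.
Σ(ℓ_i−1) = 239−2 = 237; sign = (−1)^237 = -1.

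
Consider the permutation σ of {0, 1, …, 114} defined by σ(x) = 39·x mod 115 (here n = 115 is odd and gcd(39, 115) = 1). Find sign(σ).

Start at x=49: 49 → 71 → 9 → 6 → 4 → 41 → 104 → … (one orbit).
π_39 has 9 disjoint cycles with lengths [22, 22, 22, 22, 11, 11, 2, 2, 1] on {0,…,114}.
n − c = 115 − 9 = 106; sign = (−1)^106 = +1.
The Jacobi symbol (39|115) = +1 (Zolotarev) agrees.

+1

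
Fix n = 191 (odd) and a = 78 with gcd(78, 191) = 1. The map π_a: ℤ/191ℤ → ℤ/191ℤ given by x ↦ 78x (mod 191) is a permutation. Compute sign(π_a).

+1

Start at x=46: 46 → 150 → 49 → 2 → 156 → 135 → 25 → … (one orbit).
The orbit structure of x ↦ 78x mod 191: 3 orbits of sizes [95, 95, 1].
3 cycles on 191: each ℓ→(−1)^(ℓ−1), product (−1)^188 = +1.
The Jacobi symbol (78|191) = +1 (Zolotarev) agrees.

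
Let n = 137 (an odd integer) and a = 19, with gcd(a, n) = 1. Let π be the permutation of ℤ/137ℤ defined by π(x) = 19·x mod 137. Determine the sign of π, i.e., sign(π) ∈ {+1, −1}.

+1

Orbit of 39 under x↦19x: [39, 56, 105, 77, 93, 123, 8]… (length divides ord_137(19)).
Cycle type of π: 68×2 + 1; total 3 cycles.
n − c = 137 − 3 = 134; sign = (−1)^134 = +1.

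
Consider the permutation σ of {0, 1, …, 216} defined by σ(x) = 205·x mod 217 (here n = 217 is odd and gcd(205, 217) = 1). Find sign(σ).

+1

Orbit of 205 under x↦205x: [205, 144, 8, 121, 67, 64, 100]… (length divides ord_217(205)).
17 cycles of lengths [15, 15, 15, 15, 15, 15, 15, 15, 15, 15, 15, 15, 15, 15, 3, 3, 1].
17 cycles on 217: each ℓ→(−1)^(ℓ−1), product (−1)^200 = +1.
Zolotarev: (205|217) = +1, matching the cycle-count sign.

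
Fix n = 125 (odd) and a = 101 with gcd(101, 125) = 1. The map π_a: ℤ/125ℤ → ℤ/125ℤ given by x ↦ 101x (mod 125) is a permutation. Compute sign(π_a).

Start at x=76: 76 → 51 → 26 → 1 → 101 → 76 (one orbit).
Cycle type of π: 5×20 + 1×25; total 45 cycles.
125 − 45 = 80 transpositions; sign(π) = (−1)^80 = +1.

+1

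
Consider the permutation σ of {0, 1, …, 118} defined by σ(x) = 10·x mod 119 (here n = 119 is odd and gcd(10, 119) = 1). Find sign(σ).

Start at x=90: 90 → 67 → 75 → 36 → 3 → 30 → 62 → … (one orbit).
5 cycles of lengths [48, 48, 16, 6, 1].
5 cycles on 119: each ℓ→(−1)^(ℓ−1), product (−1)^114 = +1.

+1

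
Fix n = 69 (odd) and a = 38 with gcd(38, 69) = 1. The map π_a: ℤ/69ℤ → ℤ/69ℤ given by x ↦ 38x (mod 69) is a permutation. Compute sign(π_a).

Start at x=58: 58 → 65 → 55 → 20 → 1 → 38 → 64 → … (one orbit).
Cycle type of π: 22×3 + 2 + 1; total 5 cycles.
sign(π) = (−1)^{n − #cycles} = (−1)^{69−5} = (−1)^64 = +1.

+1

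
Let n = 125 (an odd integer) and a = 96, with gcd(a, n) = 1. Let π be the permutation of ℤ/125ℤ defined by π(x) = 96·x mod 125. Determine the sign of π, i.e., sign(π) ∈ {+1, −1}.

+1

Trace 76: π^k(76) = [76, 46, 41, 61, 106, 51, 21] for k=0..6.
13 cycles of lengths [25, 25, 25, 25, 5, 5, 5, 5, 1, 1, 1, 1, 1].
sign(π) = (−1)^{n − #cycles} = (−1)^{125−13} = (−1)^112 = +1.
Zolotarev: (96|125) = +1, matching the cycle-count sign.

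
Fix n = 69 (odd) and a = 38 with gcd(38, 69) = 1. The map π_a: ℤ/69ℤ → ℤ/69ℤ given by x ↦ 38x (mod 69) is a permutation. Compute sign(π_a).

Start at x=55: 55 → 20 → 1 → 38 → 64 → 17 → 25 → … (one orbit).
Decompose π into cycles: lengths [22, 22, 22, 2, 1] (5 cycles, including the fixed point 0).
With 5 cycles on 69 points, sign = (−1)^{69−5} = +1.
Via Zolotarev, sign(π_{38}) = (38|69) = +1.

+1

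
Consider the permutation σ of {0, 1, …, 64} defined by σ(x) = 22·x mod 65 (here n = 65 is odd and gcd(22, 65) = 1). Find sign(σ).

Orbit of 42 under x↦22x: [42, 14, 48, 16, 27, 9, 3]… (length divides ord_65(22)).
Cycle lengths of π_22 on ℤ/65ℤ: [12, 12, 12, 12, 4, 3, 3, 3, 3, 1]; 10 cycles in total.
n − c = 65 − 10 = 55; sign = (−1)^55 = -1.
Via Zolotarev, sign(π_{22}) = (22|65) = -1.

-1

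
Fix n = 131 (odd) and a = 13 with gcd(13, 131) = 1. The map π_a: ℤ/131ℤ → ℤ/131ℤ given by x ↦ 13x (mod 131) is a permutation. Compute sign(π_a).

+1

Trace 25: π^k(25) = [25, 63, 33, 36, 75, 58, 99] for k=0..6.
Cycle type of π: 65×2 + 1; total 3 cycles.
Σ(ℓ_i−1) = 131−3 = 128; sign = (−1)^128 = +1.
Check: (13/131) = +1 by Zolotarev.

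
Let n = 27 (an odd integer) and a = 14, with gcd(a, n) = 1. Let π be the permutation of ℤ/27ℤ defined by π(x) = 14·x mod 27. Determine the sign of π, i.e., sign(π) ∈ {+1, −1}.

-1

Trace 25: π^k(25) = [25, 26, 13, 20, 10, 5, 16] for k=0..6.
Cycle lengths of π_14 on ℤ/27ℤ: [18, 6, 2, 1]; 4 cycles in total.
27 − 4 = 23 transpositions; sign(π) = (−1)^23 = -1.
Zolotarev: (14|27) = -1, matching the cycle-count sign.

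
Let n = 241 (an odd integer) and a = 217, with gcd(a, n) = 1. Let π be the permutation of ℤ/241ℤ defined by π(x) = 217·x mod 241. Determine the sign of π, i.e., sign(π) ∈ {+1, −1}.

+1

Orbit of 225 under x↦217x: [225, 143, 183, 187, 91, 226, 119]… (length divides ord_241(217)).
Decompose π into cycles: lengths [30, 30, 30, 30, 30, 30, 30, 30, 1] (9 cycles, including the fixed point 0).
n − c = 241 − 9 = 232; sign = (−1)^232 = +1.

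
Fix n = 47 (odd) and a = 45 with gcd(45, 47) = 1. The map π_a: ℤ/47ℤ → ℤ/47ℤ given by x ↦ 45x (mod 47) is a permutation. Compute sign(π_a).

-1

Trace 32: π^k(32) = [32, 30, 34, 26, 42, 10, 27] for k=0..6.
The orbit structure of x ↦ 45x mod 47: 2 orbits of sizes [46, 1].
With 2 cycles on 47 points, sign = (−1)^{47−2} = -1.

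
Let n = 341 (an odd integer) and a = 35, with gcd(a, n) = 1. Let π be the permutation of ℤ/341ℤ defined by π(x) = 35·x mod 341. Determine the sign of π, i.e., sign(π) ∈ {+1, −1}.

-1

Orbit of 35 under x↦35x: [35, 202, 250, 225, 32, 97, 326]… (length divides ord_341(35)).
38 cycles of lengths [10, 10, 10, 10, 10, 10, 10, 10, 10, 10, 10, 10, 10, 10, 10, 10, 10, 10, 10, 10, 10, 10, 10, 10, 10, 10, 10, 10, 10, 10, 10, 5, 5, 5, 5, 5, 5, 1].
341 − 38 = 303 transpositions; sign(π) = (−1)^303 = -1.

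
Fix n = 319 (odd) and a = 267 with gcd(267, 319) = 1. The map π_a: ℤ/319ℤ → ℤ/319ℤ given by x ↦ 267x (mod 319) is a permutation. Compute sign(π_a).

Trace 254: π^k(254) = [254, 190, 9, 170, 92, 1, 267] for k=0..6.
π_267 has 9 disjoint cycles with lengths [70, 70, 70, 70, 14, 14, 5, 5, 1] on {0,…,318}.
With 9 cycles on 319 points, sign = (−1)^{319−9} = +1.
(267|319)_J = +1 (Zolotarev's lemma cross-check).

+1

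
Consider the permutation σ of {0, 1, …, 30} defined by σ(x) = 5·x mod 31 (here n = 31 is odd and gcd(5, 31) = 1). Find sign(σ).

+1

Trace 5: π^k(5) = [5, 25, 1] for k=0..2.
11 cycles of lengths [3, 3, 3, 3, 3, 3, 3, 3, 3, 3, 1].
sign(π) = (−1)^{n − #cycles} = (−1)^{31−11} = (−1)^20 = +1.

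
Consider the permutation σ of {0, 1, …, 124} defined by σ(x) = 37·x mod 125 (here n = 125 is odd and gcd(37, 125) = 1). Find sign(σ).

-1

Orbit of 36 under x↦37x: [36, 82, 34, 8, 46, 77, 99]… (length divides ord_125(37)).
4 cycles of lengths [100, 20, 4, 1].
Σ(ℓ_i−1) = 125−4 = 121; sign = (−1)^121 = -1.
Via Zolotarev, sign(π_{37}) = (37|125) = -1.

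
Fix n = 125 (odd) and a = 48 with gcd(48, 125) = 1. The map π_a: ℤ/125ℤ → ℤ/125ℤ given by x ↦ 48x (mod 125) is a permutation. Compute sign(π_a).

Trace 13: π^k(13) = [13, 124, 77, 71, 33, 84, 32] for k=0..6.
Decompose π into cycles: lengths [100, 20, 4, 1] (4 cycles, including the fixed point 0).
125 − 4 = 121 transpositions; sign(π) = (−1)^121 = -1.

-1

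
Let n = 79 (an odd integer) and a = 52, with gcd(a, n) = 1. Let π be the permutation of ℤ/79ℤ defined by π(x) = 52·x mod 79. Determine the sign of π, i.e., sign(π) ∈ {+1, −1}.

Orbit of 21 under x↦52x: [21, 65, 62, 64, 10, 46, 22]… (length divides ord_79(52)).
π_52 has 7 disjoint cycles with lengths [13, 13, 13, 13, 13, 13, 1] on {0,…,78}.
sign(π) = (−1)^{n − #cycles} = (−1)^{79−7} = (−1)^72 = +1.
Via Zolotarev, sign(π_{52}) = (52|79) = +1.

+1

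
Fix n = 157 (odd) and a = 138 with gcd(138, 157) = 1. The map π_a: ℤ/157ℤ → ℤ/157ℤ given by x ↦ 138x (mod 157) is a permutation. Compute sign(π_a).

+1

Start at x=1: 1 → 138 → 47 → 49 → 11 → 105 → 46 → … (one orbit).
Cycle lengths of π_138 on ℤ/157ℤ: [78, 78, 1]; 3 cycles in total.
Σ(ℓ_i−1) = 157−3 = 154; sign = (−1)^154 = +1.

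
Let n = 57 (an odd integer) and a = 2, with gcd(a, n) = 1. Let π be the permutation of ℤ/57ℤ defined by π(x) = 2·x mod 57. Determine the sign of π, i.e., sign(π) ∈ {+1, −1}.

+1

Orbit of 43 under x↦2x: [43, 29, 1, 2, 4, 8, 16]… (length divides ord_57(2)).
5 cycles of lengths [18, 18, 18, 2, 1].
Σ(ℓ_i−1) = 57−5 = 52; sign = (−1)^52 = +1.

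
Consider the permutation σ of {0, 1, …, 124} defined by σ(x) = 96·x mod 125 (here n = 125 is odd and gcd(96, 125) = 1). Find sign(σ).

Trace 111: π^k(111) = [111, 31, 101, 71, 66, 86, 6] for k=0..6.
The orbit structure of x ↦ 96x mod 125: 13 orbits of sizes [25, 25, 25, 25, 5, 5, 5, 5, 1, 1, 1, 1, 1].
n − c = 125 − 13 = 112; sign = (−1)^112 = +1.

+1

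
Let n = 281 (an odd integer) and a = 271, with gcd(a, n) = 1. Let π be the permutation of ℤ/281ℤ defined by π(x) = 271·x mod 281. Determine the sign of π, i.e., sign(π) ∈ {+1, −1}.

+1

Start at x=1: 1 → 271 → 100 → 124 → 165 → 36 → 202 → … (one orbit).
The orbit structure of x ↦ 271x mod 281: 11 orbits of sizes [28, 28, 28, 28, 28, 28, 28, 28, 28, 28, 1].
Σ(ℓ_i−1) = 281−11 = 270; sign = (−1)^270 = +1.
Check: (271/281) = +1 by Zolotarev.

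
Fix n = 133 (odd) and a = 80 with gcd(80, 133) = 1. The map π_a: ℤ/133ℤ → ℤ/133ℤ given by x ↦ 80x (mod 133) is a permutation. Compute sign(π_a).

Trace 1: π^k(1) = [1, 80, 16, 83, 123, 131, 106] for k=0..6.
Cycle lengths of π_80 on ℤ/133ℤ: [18, 18, 18, 18, 18, 18, 9, 9, 6, 1]; 10 cycles in total.
Σ(ℓ_i−1) = 133−10 = 123; sign = (−1)^123 = -1.

-1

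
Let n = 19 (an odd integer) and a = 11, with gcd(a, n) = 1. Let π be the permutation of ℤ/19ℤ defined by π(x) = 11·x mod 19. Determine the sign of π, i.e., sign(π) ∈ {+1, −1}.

Start at x=7: 7 → 1 → 11 → 7 (one orbit).
The orbit structure of x ↦ 11x mod 19: 7 orbits of sizes [3, 3, 3, 3, 3, 3, 1].
With 7 cycles on 19 points, sign = (−1)^{19−7} = +1.
Via Zolotarev, sign(π_{11}) = (11|19) = +1.

+1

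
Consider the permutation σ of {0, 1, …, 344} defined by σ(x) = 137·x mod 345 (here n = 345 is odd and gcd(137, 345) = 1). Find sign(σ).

Orbit of 68 under x↦137x: [68, 1, 137, 139]… (length divides ord_345(137)).
The orbit structure of x ↦ 137x mod 345: 104 orbits of sizes [4, 4, 4, 4, 4, 4, 4, 4, 4, 4, 4, 4, 4, 4, 4, 4, 4, 4, 4, 4, 4, 4, 4, 4, 4, 4, 4, 4, 4, 4, 4, 4, 4, 4, 4, 4, 4, 4, 4, 4, 4, 4, 4, 4, 4, 4, 4, 4, 4, 4, 4, 4, 4, 4, 4, 4, 4, 4, 4, 4, 4, 4, 4, 4, 4, 4, 4, 4, 4, 2, 2, 2, 2, 2, 2, 2, 2, 2, 2, 2, 2, 2, 2, 2, 2, 2, 2, 2, 2, 2, 2, 2, 2, 2, 2, 2, 2, 2, 2, 2, 2, 2, 2, 1].
sign(π) = (−1)^{n − #cycles} = (−1)^{345−104} = (−1)^241 = -1.

-1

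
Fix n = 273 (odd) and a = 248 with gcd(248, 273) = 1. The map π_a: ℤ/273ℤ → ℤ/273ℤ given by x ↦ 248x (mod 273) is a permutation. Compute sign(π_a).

+1

Start at x=235: 235 → 131 → 1 → 248 → 79 → 209 → 235 (one orbit).
The orbit structure of x ↦ 248x mod 273: 65 orbits of sizes [6, 6, 6, 6, 6, 6, 6, 6, 6, 6, 6, 6, 6, 6, 6, 6, 6, 6, 6, 6, 6, 6, 6, 6, 6, 6, 6, 6, 6, 6, 6, 6, 6, 6, 6, 6, 6, 6, 6, 2, 2, 2, 2, 2, 2, 2, 2, 2, 2, 2, 2, 2, 1, 1, 1, 1, 1, 1, 1, 1, 1, 1, 1, 1, 1].
273 − 65 = 208 transpositions; sign(π) = (−1)^208 = +1.
Zolotarev: (248|273) = +1, matching the cycle-count sign.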